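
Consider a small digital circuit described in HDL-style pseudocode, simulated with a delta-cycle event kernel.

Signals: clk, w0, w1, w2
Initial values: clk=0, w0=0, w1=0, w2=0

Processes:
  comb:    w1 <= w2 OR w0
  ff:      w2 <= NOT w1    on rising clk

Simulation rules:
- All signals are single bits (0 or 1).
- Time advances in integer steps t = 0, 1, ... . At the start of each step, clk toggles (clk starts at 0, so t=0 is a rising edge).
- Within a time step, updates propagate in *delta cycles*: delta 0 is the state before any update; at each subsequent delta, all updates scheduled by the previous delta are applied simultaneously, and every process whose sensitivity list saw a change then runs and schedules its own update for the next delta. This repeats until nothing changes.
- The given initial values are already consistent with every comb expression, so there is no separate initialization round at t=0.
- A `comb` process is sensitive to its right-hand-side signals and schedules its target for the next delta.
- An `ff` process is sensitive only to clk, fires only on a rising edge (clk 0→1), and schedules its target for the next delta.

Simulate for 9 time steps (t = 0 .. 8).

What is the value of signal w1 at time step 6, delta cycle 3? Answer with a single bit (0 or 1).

t=0 Δ0: w2=0 w1=0 w0=0 clk=0
  Δ1: clk:0→1
  Δ2: w2:0→1
  Δ3: w1:0→1
  (3Δ to stable)
t=1 Δ0: w2=1 w1=1 w0=0 clk=1
  Δ1: clk:1→0
  (1Δ to stable)
t=2 Δ0: w2=1 w1=1 w0=0 clk=0
  Δ1: clk:0→1
  Δ2: w2:1→0
  Δ3: w1:1→0
  (3Δ to stable)
t=3 Δ0: w2=0 w1=0 w0=0 clk=1
  Δ1: clk:1→0
  (1Δ to stable)
t=4 Δ0: w2=0 w1=0 w0=0 clk=0
  Δ1: clk:0→1
  Δ2: w2:0→1
  Δ3: w1:0→1
  (3Δ to stable)
t=5 Δ0: w2=1 w1=1 w0=0 clk=1
  Δ1: clk:1→0
  (1Δ to stable)
t=6 Δ0: w2=1 w1=1 w0=0 clk=0
  Δ1: clk:0→1
  Δ2: w2:1→0
  Δ3: w1:1→0
  (3Δ to stable)
t=7 Δ0: w2=0 w1=0 w0=0 clk=1
  Δ1: clk:1→0
  (1Δ to stable)
t=8 Δ0: w2=0 w1=0 w0=0 clk=0
  Δ1: clk:0→1
  Δ2: w2:0→1
  Δ3: w1:0→1
  (3Δ to stable)

0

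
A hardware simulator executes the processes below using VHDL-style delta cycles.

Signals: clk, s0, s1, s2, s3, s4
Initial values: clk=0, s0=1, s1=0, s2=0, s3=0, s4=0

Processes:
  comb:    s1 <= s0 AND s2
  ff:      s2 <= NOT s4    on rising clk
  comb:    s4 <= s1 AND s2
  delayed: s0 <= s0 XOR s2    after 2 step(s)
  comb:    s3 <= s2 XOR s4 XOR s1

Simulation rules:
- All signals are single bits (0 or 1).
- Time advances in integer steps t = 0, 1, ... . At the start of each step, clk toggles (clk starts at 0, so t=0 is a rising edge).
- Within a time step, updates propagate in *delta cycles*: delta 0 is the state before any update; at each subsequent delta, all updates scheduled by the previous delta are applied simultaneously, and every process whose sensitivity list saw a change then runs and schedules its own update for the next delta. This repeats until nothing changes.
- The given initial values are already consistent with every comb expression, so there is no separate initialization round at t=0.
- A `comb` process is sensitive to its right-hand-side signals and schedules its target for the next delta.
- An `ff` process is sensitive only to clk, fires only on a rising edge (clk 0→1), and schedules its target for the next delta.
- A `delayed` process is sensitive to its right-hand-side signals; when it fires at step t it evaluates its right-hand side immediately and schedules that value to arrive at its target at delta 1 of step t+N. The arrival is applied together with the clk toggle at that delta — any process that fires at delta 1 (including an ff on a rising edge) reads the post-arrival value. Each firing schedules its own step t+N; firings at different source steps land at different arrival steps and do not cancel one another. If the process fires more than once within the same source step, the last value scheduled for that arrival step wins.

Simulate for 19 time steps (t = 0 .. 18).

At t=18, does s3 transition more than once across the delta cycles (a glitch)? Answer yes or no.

yes

[bits: s1,clk,s3,s2,s0,s4]
t=0: Δ0=000010 Δ1=010010 Δ2=010110 Δ3=111110 Δ4=110111 Δ5=111111 | 5Δ
t=1: Δ0=111111 Δ1=101111 | 1Δ
t=2: Δ0=101111 Δ1=111101 Δ2=011001 Δ3=011000 Δ4=010000 | 4Δ
t=3: Δ0=010000 Δ1=000000 | 1Δ
t=4: Δ0=000000 Δ1=010000 Δ2=010100 Δ3=011100 | 3Δ
t=5: Δ0=011100 Δ1=001100 | 1Δ
t=6: Δ0=001100 Δ1=011110 Δ2=111110 Δ3=110111 Δ4=111111 | 4Δ
t=7: Δ0=111111 Δ1=101111 | 1Δ
t=8: Δ0=101111 Δ1=111101 Δ2=011001 Δ3=011000 Δ4=010000 | 4Δ
t=9: Δ0=010000 Δ1=000000 | 1Δ
t=10: Δ0=000000 Δ1=010000 Δ2=010100 Δ3=011100 | 3Δ
t=11: Δ0=011100 Δ1=001100 | 1Δ
t=12: Δ0=001100 Δ1=011110 Δ2=111110 Δ3=110111 Δ4=111111 | 4Δ
t=13: Δ0=111111 Δ1=101111 | 1Δ
t=14: Δ0=101111 Δ1=111101 Δ2=011001 Δ3=011000 Δ4=010000 | 4Δ
t=15: Δ0=010000 Δ1=000000 | 1Δ
t=16: Δ0=000000 Δ1=010000 Δ2=010100 Δ3=011100 | 3Δ
t=17: Δ0=011100 Δ1=001100 | 1Δ
t=18: Δ0=001100 Δ1=011110 Δ2=111110 Δ3=110111 Δ4=111111 | 4Δ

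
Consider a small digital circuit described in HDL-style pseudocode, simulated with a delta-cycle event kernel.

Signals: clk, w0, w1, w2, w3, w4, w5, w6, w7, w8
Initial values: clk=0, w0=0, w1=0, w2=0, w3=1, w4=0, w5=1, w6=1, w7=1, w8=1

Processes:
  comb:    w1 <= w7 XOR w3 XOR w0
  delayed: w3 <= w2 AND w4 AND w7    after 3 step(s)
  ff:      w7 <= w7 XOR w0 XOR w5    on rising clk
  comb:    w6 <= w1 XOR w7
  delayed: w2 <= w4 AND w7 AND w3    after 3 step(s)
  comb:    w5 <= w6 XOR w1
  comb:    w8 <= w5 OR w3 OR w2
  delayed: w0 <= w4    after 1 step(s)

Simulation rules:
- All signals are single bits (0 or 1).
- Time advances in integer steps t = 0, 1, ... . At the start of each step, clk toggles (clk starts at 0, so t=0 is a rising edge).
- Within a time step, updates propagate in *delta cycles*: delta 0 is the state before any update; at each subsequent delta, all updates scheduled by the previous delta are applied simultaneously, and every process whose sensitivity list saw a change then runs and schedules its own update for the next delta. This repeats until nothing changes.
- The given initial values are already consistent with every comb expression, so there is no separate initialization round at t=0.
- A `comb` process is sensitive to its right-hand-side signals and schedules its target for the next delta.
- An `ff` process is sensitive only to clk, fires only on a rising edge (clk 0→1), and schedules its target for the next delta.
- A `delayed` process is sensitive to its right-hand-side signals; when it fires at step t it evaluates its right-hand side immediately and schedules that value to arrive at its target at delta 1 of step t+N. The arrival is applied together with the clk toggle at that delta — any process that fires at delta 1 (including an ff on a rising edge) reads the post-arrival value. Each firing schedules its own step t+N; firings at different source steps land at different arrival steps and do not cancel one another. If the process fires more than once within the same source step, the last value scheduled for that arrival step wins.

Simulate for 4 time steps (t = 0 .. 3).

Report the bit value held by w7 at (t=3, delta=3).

0

t=0 Δ0: w8=1 w5=1 w0=0 clk=0 w7=1 w4=0 w6=1 w2=0 w3=1 w1=0
  Δ1: clk:0→1
  Δ2: w7:1→0
  Δ3: w6:1→0, w1:0→1
  Δ4: w6:0→1
  Δ5: w5:1→0
  (5Δ to stable)
t=1 Δ0: w8=1 w5=0 w0=0 clk=1 w7=0 w4=0 w6=1 w2=0 w3=1 w1=1
  Δ1: clk:1→0
  (1Δ to stable)
t=2 Δ0: w8=1 w5=0 w0=0 clk=0 w7=0 w4=0 w6=1 w2=0 w3=1 w1=1
  Δ1: clk:0→1
  (1Δ to stable)
t=3 Δ0: w8=1 w5=0 w0=0 clk=1 w7=0 w4=0 w6=1 w2=0 w3=1 w1=1
  Δ1: clk:1→0, w3:1→0
  Δ2: w8:1→0, w1:1→0
  Δ3: w5:0→1, w6:1→0
  Δ4: w8:0→1, w5:1→0
  Δ5: w8:1→0
  (5Δ to stable)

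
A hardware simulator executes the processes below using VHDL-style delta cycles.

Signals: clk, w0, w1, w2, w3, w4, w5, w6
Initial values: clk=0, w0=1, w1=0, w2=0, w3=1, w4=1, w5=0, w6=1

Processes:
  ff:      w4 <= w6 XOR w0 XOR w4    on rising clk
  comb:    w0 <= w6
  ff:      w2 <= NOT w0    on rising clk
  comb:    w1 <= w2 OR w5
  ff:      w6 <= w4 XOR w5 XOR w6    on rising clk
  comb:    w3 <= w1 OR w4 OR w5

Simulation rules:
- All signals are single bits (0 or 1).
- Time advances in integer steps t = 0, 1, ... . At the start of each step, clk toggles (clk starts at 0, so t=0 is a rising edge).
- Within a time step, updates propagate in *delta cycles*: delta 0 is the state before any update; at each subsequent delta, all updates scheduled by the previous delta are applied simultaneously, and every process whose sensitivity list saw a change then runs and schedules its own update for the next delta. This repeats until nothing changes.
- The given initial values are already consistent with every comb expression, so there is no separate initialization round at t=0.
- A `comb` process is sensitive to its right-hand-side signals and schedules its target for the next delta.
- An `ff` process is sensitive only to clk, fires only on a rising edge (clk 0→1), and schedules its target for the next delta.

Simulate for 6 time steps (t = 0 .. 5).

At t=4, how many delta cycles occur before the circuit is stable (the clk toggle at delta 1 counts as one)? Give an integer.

t0.Δ0 clk=0 w3=1 w2=0 w6=1 w0=1 w5=0 w4=1 w1=0
t0.Δ1 clk=1 w3=1 w2=0 w6=1 w0=1 w5=0 w4=1 w1=0
t0.Δ2 clk=1 w3=1 w2=0 w6=0 w0=1 w5=0 w4=1 w1=0
t0.Δ3 clk=1 w3=1 w2=0 w6=0 w0=0 w5=0 w4=1 w1=0
t1.Δ0 clk=1 w3=1 w2=0 w6=0 w0=0 w5=0 w4=1 w1=0
t1.Δ1 clk=0 w3=1 w2=0 w6=0 w0=0 w5=0 w4=1 w1=0
t2.Δ0 clk=0 w3=1 w2=0 w6=0 w0=0 w5=0 w4=1 w1=0
t2.Δ1 clk=1 w3=1 w2=0 w6=0 w0=0 w5=0 w4=1 w1=0
t2.Δ2 clk=1 w3=1 w2=1 w6=1 w0=0 w5=0 w4=1 w1=0
t2.Δ3 clk=1 w3=1 w2=1 w6=1 w0=1 w5=0 w4=1 w1=1
t3.Δ0 clk=1 w3=1 w2=1 w6=1 w0=1 w5=0 w4=1 w1=1
t3.Δ1 clk=0 w3=1 w2=1 w6=1 w0=1 w5=0 w4=1 w1=1
t4.Δ0 clk=0 w3=1 w2=1 w6=1 w0=1 w5=0 w4=1 w1=1
t4.Δ1 clk=1 w3=1 w2=1 w6=1 w0=1 w5=0 w4=1 w1=1
t4.Δ2 clk=1 w3=1 w2=0 w6=0 w0=1 w5=0 w4=1 w1=1
t4.Δ3 clk=1 w3=1 w2=0 w6=0 w0=0 w5=0 w4=1 w1=0
t5.Δ0 clk=1 w3=1 w2=0 w6=0 w0=0 w5=0 w4=1 w1=0
t5.Δ1 clk=0 w3=1 w2=0 w6=0 w0=0 w5=0 w4=1 w1=0

3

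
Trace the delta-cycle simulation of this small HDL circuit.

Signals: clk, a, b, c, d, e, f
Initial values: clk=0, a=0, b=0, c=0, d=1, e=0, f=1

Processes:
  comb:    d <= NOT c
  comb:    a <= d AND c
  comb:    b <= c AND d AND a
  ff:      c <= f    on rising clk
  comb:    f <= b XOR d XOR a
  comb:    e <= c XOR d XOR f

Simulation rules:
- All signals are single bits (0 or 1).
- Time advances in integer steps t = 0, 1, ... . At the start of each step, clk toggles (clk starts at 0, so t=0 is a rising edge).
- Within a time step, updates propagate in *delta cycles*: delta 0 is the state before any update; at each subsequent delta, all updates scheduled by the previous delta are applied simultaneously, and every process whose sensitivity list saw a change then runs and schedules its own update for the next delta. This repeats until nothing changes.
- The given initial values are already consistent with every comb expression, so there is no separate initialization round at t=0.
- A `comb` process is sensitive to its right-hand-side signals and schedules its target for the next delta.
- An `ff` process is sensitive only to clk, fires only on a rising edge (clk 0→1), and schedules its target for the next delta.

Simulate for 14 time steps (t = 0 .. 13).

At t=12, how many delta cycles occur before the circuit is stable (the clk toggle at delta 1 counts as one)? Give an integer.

[bits: clk,c,e,b,a,f,d]
t=0: Δ0=0000011 Δ1=1000011 Δ2=1100011 Δ3=1110110 Δ4=1100010 Δ5=1100000 Δ6=1110000 | 6Δ
t=1: Δ0=1110000 Δ1=0110000 | 1Δ
t=2: Δ0=0110000 Δ1=1110000 Δ2=1010000 Δ3=1000001 Δ4=1010011 Δ5=1000011 | 5Δ
t=3: Δ0=1000011 Δ1=0000011 | 1Δ
t=4: Δ0=0000011 Δ1=1000011 Δ2=1100011 Δ3=1110110 Δ4=1100010 Δ5=1100000 Δ6=1110000 | 6Δ
t=5: Δ0=1110000 Δ1=0110000 | 1Δ
t=6: Δ0=0110000 Δ1=1110000 Δ2=1010000 Δ3=1000001 Δ4=1010011 Δ5=1000011 | 5Δ
t=7: Δ0=1000011 Δ1=0000011 | 1Δ
t=8: Δ0=0000011 Δ1=1000011 Δ2=1100011 Δ3=1110110 Δ4=1100010 Δ5=1100000 Δ6=1110000 | 6Δ
t=9: Δ0=1110000 Δ1=0110000 | 1Δ
t=10: Δ0=0110000 Δ1=1110000 Δ2=1010000 Δ3=1000001 Δ4=1010011 Δ5=1000011 | 5Δ
t=11: Δ0=1000011 Δ1=0000011 | 1Δ
t=12: Δ0=0000011 Δ1=1000011 Δ2=1100011 Δ3=1110110 Δ4=1100010 Δ5=1100000 Δ6=1110000 | 6Δ
t=13: Δ0=1110000 Δ1=0110000 | 1Δ

6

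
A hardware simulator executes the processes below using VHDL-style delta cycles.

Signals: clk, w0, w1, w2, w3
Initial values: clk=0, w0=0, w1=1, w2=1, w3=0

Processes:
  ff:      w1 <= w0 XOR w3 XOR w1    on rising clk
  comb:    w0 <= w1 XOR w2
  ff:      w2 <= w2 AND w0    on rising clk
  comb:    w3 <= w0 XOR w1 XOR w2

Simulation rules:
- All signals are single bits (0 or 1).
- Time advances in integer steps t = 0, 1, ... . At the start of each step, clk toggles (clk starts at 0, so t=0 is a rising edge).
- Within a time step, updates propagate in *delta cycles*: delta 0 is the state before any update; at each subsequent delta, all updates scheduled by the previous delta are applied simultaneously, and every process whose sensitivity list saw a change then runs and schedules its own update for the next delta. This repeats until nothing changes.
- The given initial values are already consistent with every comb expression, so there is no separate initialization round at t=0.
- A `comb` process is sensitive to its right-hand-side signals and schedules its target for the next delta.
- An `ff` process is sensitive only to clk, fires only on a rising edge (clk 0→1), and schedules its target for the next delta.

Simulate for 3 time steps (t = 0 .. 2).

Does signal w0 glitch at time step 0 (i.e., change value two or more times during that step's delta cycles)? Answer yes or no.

t0.Δ0 w3=0 w1=1 w0=0 w2=1 clk=0
t0.Δ1 w3=0 w1=1 w0=0 w2=1 clk=1
t0.Δ2 w3=0 w1=1 w0=0 w2=0 clk=1
t0.Δ3 w3=1 w1=1 w0=1 w2=0 clk=1
t0.Δ4 w3=0 w1=1 w0=1 w2=0 clk=1
t1.Δ0 w3=0 w1=1 w0=1 w2=0 clk=1
t1.Δ1 w3=0 w1=1 w0=1 w2=0 clk=0
t2.Δ0 w3=0 w1=1 w0=1 w2=0 clk=0
t2.Δ1 w3=0 w1=1 w0=1 w2=0 clk=1
t2.Δ2 w3=0 w1=0 w0=1 w2=0 clk=1
t2.Δ3 w3=1 w1=0 w0=0 w2=0 clk=1
t2.Δ4 w3=0 w1=0 w0=0 w2=0 clk=1

no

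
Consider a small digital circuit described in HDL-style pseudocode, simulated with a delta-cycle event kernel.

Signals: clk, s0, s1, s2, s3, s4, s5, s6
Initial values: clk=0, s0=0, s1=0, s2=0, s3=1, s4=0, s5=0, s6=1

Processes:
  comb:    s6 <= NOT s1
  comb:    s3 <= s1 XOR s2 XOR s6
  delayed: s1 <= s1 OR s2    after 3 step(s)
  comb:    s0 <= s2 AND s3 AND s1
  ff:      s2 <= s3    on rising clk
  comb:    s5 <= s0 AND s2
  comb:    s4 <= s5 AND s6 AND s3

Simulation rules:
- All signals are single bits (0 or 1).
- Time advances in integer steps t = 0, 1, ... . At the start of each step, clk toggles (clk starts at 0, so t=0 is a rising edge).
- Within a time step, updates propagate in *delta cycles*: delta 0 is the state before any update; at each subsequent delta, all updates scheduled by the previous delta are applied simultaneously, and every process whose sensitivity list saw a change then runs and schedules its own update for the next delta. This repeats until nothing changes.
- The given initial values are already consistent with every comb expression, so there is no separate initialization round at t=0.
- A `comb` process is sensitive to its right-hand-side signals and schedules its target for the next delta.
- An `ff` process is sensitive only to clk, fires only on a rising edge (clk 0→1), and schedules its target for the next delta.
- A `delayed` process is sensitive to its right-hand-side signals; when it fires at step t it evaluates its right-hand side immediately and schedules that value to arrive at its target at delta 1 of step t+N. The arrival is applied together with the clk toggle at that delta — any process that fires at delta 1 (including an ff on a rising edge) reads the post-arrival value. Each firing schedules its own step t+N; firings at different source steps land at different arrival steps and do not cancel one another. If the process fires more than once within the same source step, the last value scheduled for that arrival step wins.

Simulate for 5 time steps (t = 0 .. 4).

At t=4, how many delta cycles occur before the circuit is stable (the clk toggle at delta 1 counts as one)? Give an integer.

5

[bits: s4,s5,s6,s0,s2,clk,s3,s1]
t=0: Δ0=00100010 Δ1=00100110 Δ2=00101110 Δ3=00101100 | 3Δ
t=1: Δ0=00101100 Δ1=00101000 | 1Δ
t=2: Δ0=00101000 Δ1=00101100 Δ2=00100100 Δ3=00100110 | 3Δ
t=3: Δ0=00100110 Δ1=00100011 Δ2=00000001 Δ3=00000011 | 3Δ
t=4: Δ0=00000011 Δ1=00000111 Δ2=00001111 Δ3=00011101 Δ4=01001101 Δ5=00001101 | 5Δ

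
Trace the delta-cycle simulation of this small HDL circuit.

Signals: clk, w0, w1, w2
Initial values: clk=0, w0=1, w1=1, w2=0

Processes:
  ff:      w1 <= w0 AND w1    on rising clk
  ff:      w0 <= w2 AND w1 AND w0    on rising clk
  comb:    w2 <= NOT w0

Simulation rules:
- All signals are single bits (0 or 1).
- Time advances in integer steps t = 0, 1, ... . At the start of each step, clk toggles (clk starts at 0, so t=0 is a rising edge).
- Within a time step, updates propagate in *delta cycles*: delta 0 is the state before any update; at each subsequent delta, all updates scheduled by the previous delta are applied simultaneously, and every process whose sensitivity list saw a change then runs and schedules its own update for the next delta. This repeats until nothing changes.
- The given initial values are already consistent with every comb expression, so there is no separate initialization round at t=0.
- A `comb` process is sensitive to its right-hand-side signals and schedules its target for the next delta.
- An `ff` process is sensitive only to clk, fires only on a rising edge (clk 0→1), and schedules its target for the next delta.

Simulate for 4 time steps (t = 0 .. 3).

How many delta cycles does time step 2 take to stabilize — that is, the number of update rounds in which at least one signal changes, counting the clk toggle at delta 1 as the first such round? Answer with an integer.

t0.Δ0 w1=1 w0=1 clk=0 w2=0
t0.Δ1 w1=1 w0=1 clk=1 w2=0
t0.Δ2 w1=1 w0=0 clk=1 w2=0
t0.Δ3 w1=1 w0=0 clk=1 w2=1
t1.Δ0 w1=1 w0=0 clk=1 w2=1
t1.Δ1 w1=1 w0=0 clk=0 w2=1
t2.Δ0 w1=1 w0=0 clk=0 w2=1
t2.Δ1 w1=1 w0=0 clk=1 w2=1
t2.Δ2 w1=0 w0=0 clk=1 w2=1
t3.Δ0 w1=0 w0=0 clk=1 w2=1
t3.Δ1 w1=0 w0=0 clk=0 w2=1

2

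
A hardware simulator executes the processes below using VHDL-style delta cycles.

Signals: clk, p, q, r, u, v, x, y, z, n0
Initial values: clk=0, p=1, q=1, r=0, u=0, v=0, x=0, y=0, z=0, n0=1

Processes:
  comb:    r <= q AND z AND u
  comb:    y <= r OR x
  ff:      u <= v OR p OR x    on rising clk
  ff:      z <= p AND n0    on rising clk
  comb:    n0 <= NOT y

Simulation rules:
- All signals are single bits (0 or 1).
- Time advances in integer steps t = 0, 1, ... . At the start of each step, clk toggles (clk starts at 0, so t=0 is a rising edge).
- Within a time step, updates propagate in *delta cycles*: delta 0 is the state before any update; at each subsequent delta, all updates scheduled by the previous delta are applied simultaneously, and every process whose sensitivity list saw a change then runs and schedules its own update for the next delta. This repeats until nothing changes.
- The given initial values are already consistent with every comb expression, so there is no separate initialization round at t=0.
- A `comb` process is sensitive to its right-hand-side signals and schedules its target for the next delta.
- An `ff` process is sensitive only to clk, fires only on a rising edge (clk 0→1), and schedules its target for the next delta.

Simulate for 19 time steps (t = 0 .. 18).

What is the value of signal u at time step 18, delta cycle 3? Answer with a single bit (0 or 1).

1

t=0 Δ0: p=1 x=0 y=0 clk=0 n0=1 r=0 v=0 u=0 q=1 z=0
  Δ1: clk:0→1
  Δ2: u:0→1, z:0→1
  Δ3: r:0→1
  Δ4: y:0→1
  Δ5: n0:1→0
  (5Δ to stable)
t=1 Δ0: p=1 x=0 y=1 clk=1 n0=0 r=1 v=0 u=1 q=1 z=1
  Δ1: clk:1→0
  (1Δ to stable)
t=2 Δ0: p=1 x=0 y=1 clk=0 n0=0 r=1 v=0 u=1 q=1 z=1
  Δ1: clk:0→1
  Δ2: z:1→0
  Δ3: r:1→0
  Δ4: y:1→0
  Δ5: n0:0→1
  (5Δ to stable)
t=3 Δ0: p=1 x=0 y=0 clk=1 n0=1 r=0 v=0 u=1 q=1 z=0
  Δ1: clk:1→0
  (1Δ to stable)
t=4 Δ0: p=1 x=0 y=0 clk=0 n0=1 r=0 v=0 u=1 q=1 z=0
  Δ1: clk:0→1
  Δ2: z:0→1
  Δ3: r:0→1
  Δ4: y:0→1
  Δ5: n0:1→0
  (5Δ to stable)
t=5 Δ0: p=1 x=0 y=1 clk=1 n0=0 r=1 v=0 u=1 q=1 z=1
  Δ1: clk:1→0
  (1Δ to stable)
t=6 Δ0: p=1 x=0 y=1 clk=0 n0=0 r=1 v=0 u=1 q=1 z=1
  Δ1: clk:0→1
  Δ2: z:1→0
  Δ3: r:1→0
  Δ4: y:1→0
  Δ5: n0:0→1
  (5Δ to stable)
t=7 Δ0: p=1 x=0 y=0 clk=1 n0=1 r=0 v=0 u=1 q=1 z=0
  Δ1: clk:1→0
  (1Δ to stable)
t=8 Δ0: p=1 x=0 y=0 clk=0 n0=1 r=0 v=0 u=1 q=1 z=0
  Δ1: clk:0→1
  Δ2: z:0→1
  Δ3: r:0→1
  Δ4: y:0→1
  Δ5: n0:1→0
  (5Δ to stable)
t=9 Δ0: p=1 x=0 y=1 clk=1 n0=0 r=1 v=0 u=1 q=1 z=1
  Δ1: clk:1→0
  (1Δ to stable)
t=10 Δ0: p=1 x=0 y=1 clk=0 n0=0 r=1 v=0 u=1 q=1 z=1
  Δ1: clk:0→1
  Δ2: z:1→0
  Δ3: r:1→0
  Δ4: y:1→0
  Δ5: n0:0→1
  (5Δ to stable)
t=11 Δ0: p=1 x=0 y=0 clk=1 n0=1 r=0 v=0 u=1 q=1 z=0
  Δ1: clk:1→0
  (1Δ to stable)
t=12 Δ0: p=1 x=0 y=0 clk=0 n0=1 r=0 v=0 u=1 q=1 z=0
  Δ1: clk:0→1
  Δ2: z:0→1
  Δ3: r:0→1
  Δ4: y:0→1
  Δ5: n0:1→0
  (5Δ to stable)
t=13 Δ0: p=1 x=0 y=1 clk=1 n0=0 r=1 v=0 u=1 q=1 z=1
  Δ1: clk:1→0
  (1Δ to stable)
t=14 Δ0: p=1 x=0 y=1 clk=0 n0=0 r=1 v=0 u=1 q=1 z=1
  Δ1: clk:0→1
  Δ2: z:1→0
  Δ3: r:1→0
  Δ4: y:1→0
  Δ5: n0:0→1
  (5Δ to stable)
t=15 Δ0: p=1 x=0 y=0 clk=1 n0=1 r=0 v=0 u=1 q=1 z=0
  Δ1: clk:1→0
  (1Δ to stable)
t=16 Δ0: p=1 x=0 y=0 clk=0 n0=1 r=0 v=0 u=1 q=1 z=0
  Δ1: clk:0→1
  Δ2: z:0→1
  Δ3: r:0→1
  Δ4: y:0→1
  Δ5: n0:1→0
  (5Δ to stable)
t=17 Δ0: p=1 x=0 y=1 clk=1 n0=0 r=1 v=0 u=1 q=1 z=1
  Δ1: clk:1→0
  (1Δ to stable)
t=18 Δ0: p=1 x=0 y=1 clk=0 n0=0 r=1 v=0 u=1 q=1 z=1
  Δ1: clk:0→1
  Δ2: z:1→0
  Δ3: r:1→0
  Δ4: y:1→0
  Δ5: n0:0→1
  (5Δ to stable)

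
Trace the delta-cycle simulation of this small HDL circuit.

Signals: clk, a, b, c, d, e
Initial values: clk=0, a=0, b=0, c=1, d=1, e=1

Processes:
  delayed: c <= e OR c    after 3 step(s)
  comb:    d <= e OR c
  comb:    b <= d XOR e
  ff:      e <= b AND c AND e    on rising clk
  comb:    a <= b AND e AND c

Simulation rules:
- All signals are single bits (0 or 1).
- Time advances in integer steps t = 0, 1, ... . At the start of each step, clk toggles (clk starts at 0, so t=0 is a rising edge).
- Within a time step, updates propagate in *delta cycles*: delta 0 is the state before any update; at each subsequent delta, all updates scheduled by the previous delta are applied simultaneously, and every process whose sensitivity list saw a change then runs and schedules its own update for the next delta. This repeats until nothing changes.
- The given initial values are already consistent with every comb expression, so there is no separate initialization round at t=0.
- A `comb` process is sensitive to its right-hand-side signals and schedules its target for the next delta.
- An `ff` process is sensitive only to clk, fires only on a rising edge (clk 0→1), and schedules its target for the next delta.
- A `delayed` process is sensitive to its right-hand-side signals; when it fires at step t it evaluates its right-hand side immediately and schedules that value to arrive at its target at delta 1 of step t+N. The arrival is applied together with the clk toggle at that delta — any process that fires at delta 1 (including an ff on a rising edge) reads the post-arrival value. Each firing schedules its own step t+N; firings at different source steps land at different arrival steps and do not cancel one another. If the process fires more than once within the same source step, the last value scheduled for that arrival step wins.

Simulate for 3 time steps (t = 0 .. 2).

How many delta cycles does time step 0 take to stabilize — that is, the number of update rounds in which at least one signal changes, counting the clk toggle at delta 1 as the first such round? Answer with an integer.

t0.Δ0 d=1 b=0 e=1 clk=0 a=0 c=1
t0.Δ1 d=1 b=0 e=1 clk=1 a=0 c=1
t0.Δ2 d=1 b=0 e=0 clk=1 a=0 c=1
t0.Δ3 d=1 b=1 e=0 clk=1 a=0 c=1
t1.Δ0 d=1 b=1 e=0 clk=1 a=0 c=1
t1.Δ1 d=1 b=1 e=0 clk=0 a=0 c=1
t2.Δ0 d=1 b=1 e=0 clk=0 a=0 c=1
t2.Δ1 d=1 b=1 e=0 clk=1 a=0 c=1

3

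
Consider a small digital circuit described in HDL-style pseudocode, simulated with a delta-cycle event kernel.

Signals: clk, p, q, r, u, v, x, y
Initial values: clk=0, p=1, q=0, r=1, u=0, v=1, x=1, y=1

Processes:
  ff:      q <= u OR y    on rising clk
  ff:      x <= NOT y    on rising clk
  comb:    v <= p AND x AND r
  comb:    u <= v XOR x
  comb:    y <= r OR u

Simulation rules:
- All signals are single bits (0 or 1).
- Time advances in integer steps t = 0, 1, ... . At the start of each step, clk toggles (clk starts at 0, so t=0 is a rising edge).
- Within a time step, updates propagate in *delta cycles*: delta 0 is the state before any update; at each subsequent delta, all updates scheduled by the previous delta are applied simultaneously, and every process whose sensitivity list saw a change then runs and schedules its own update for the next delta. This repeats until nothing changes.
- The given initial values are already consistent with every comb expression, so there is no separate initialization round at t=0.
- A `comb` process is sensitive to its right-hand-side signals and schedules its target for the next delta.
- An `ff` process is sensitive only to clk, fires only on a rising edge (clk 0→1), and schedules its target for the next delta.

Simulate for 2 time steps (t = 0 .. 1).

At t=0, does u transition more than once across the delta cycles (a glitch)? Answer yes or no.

t0.Δ0 y=1 r=1 p=1 v=1 u=0 x=1 clk=0 q=0
t0.Δ1 y=1 r=1 p=1 v=1 u=0 x=1 clk=1 q=0
t0.Δ2 y=1 r=1 p=1 v=1 u=0 x=0 clk=1 q=1
t0.Δ3 y=1 r=1 p=1 v=0 u=1 x=0 clk=1 q=1
t0.Δ4 y=1 r=1 p=1 v=0 u=0 x=0 clk=1 q=1
t1.Δ0 y=1 r=1 p=1 v=0 u=0 x=0 clk=1 q=1
t1.Δ1 y=1 r=1 p=1 v=0 u=0 x=0 clk=0 q=1

yes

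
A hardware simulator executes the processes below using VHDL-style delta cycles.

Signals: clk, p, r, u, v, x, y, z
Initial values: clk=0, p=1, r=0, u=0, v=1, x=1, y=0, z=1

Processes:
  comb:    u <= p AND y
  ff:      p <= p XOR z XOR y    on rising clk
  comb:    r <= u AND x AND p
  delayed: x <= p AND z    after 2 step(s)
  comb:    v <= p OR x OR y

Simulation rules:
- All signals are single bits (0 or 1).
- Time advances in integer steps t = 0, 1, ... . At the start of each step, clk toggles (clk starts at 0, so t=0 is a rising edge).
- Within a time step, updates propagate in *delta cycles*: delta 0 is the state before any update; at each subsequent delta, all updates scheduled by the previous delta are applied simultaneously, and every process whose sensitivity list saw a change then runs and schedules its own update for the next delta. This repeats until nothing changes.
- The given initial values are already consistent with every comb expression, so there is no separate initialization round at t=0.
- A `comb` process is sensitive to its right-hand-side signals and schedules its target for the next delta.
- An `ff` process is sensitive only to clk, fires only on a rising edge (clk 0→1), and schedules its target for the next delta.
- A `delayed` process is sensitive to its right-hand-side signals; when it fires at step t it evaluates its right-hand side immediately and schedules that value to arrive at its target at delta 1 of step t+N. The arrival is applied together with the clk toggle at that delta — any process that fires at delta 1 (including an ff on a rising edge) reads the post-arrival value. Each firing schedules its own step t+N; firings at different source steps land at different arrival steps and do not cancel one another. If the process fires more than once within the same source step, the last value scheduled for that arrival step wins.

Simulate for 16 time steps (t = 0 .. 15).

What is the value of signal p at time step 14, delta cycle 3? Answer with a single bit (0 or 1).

t=0 Δ0: p=1 x=1 v=1 clk=0 z=1 y=0 u=0 r=0
  Δ1: clk:0→1
  Δ2: p:1→0
  (2Δ to stable)
t=1 Δ0: p=0 x=1 v=1 clk=1 z=1 y=0 u=0 r=0
  Δ1: clk:1→0
  (1Δ to stable)
t=2 Δ0: p=0 x=1 v=1 clk=0 z=1 y=0 u=0 r=0
  Δ1: x:1→0, clk:0→1
  Δ2: p:0→1, v:1→0
  Δ3: v:0→1
  (3Δ to stable)
t=3 Δ0: p=1 x=0 v=1 clk=1 z=1 y=0 u=0 r=0
  Δ1: clk:1→0
  (1Δ to stable)
t=4 Δ0: p=1 x=0 v=1 clk=0 z=1 y=0 u=0 r=0
  Δ1: x:0→1, clk:0→1
  Δ2: p:1→0
  (2Δ to stable)
t=5 Δ0: p=0 x=1 v=1 clk=1 z=1 y=0 u=0 r=0
  Δ1: clk:1→0
  (1Δ to stable)
t=6 Δ0: p=0 x=1 v=1 clk=0 z=1 y=0 u=0 r=0
  Δ1: x:1→0, clk:0→1
  Δ2: p:0→1, v:1→0
  Δ3: v:0→1
  (3Δ to stable)
t=7 Δ0: p=1 x=0 v=1 clk=1 z=1 y=0 u=0 r=0
  Δ1: clk:1→0
  (1Δ to stable)
t=8 Δ0: p=1 x=0 v=1 clk=0 z=1 y=0 u=0 r=0
  Δ1: x:0→1, clk:0→1
  Δ2: p:1→0
  (2Δ to stable)
t=9 Δ0: p=0 x=1 v=1 clk=1 z=1 y=0 u=0 r=0
  Δ1: clk:1→0
  (1Δ to stable)
t=10 Δ0: p=0 x=1 v=1 clk=0 z=1 y=0 u=0 r=0
  Δ1: x:1→0, clk:0→1
  Δ2: p:0→1, v:1→0
  Δ3: v:0→1
  (3Δ to stable)
t=11 Δ0: p=1 x=0 v=1 clk=1 z=1 y=0 u=0 r=0
  Δ1: clk:1→0
  (1Δ to stable)
t=12 Δ0: p=1 x=0 v=1 clk=0 z=1 y=0 u=0 r=0
  Δ1: x:0→1, clk:0→1
  Δ2: p:1→0
  (2Δ to stable)
t=13 Δ0: p=0 x=1 v=1 clk=1 z=1 y=0 u=0 r=0
  Δ1: clk:1→0
  (1Δ to stable)
t=14 Δ0: p=0 x=1 v=1 clk=0 z=1 y=0 u=0 r=0
  Δ1: x:1→0, clk:0→1
  Δ2: p:0→1, v:1→0
  Δ3: v:0→1
  (3Δ to stable)
t=15 Δ0: p=1 x=0 v=1 clk=1 z=1 y=0 u=0 r=0
  Δ1: clk:1→0
  (1Δ to stable)

1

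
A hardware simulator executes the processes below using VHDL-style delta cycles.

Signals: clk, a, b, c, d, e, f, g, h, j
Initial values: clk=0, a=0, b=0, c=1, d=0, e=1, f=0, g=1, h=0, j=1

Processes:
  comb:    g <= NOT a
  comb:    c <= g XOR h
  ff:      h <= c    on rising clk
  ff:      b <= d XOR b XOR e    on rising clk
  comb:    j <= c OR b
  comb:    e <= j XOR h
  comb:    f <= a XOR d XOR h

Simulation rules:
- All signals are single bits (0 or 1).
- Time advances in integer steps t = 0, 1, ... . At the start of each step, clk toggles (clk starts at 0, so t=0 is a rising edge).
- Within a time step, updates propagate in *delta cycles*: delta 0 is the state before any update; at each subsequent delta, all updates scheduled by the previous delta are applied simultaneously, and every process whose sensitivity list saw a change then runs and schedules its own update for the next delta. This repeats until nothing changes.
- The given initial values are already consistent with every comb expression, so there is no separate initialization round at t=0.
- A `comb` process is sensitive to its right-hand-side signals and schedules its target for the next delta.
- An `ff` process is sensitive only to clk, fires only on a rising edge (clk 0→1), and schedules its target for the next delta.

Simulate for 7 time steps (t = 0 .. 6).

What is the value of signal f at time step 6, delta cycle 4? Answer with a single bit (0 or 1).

0

[bits: a,c,clk,d,e,g,b,j,h,f]
t=0: Δ0=0100110100 Δ1=0110110100 Δ2=0110111110 Δ3=0010011111 | 3Δ
t=1: Δ0=0010011111 Δ1=0000011111 | 1Δ
t=2: Δ0=0000011111 Δ1=0010011111 Δ2=0010011101 Δ3=0110111100 | 3Δ
t=3: Δ0=0110111100 Δ1=0100111100 | 1Δ
t=4: Δ0=0100111100 Δ1=0110111100 Δ2=0110110110 Δ3=0010010111 Δ4=0010010011 Δ5=0010110011 | 5Δ
t=5: Δ0=0010110011 Δ1=0000110011 | 1Δ
t=6: Δ0=0000110011 Δ1=0010110011 Δ2=0010111001 Δ3=0110011100 Δ4=0110111100 | 4Δ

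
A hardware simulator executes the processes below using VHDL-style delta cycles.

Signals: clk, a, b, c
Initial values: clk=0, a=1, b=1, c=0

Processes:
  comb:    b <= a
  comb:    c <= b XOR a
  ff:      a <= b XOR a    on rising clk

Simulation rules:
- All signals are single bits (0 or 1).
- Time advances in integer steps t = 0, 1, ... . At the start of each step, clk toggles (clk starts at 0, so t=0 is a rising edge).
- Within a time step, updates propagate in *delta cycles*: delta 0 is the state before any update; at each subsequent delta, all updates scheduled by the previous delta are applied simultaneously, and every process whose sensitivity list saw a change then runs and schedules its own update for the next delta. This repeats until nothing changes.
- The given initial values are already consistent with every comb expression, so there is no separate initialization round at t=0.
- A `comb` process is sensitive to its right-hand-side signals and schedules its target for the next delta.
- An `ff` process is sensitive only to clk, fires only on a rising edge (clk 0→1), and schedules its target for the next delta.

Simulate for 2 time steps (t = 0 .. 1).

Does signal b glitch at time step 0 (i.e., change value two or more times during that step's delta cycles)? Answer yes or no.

no

[bits: b,c,clk,a]
t=0: Δ0=1001 Δ1=1011 Δ2=1010 Δ3=0110 Δ4=0010 | 4Δ
t=1: Δ0=0010 Δ1=0000 | 1Δ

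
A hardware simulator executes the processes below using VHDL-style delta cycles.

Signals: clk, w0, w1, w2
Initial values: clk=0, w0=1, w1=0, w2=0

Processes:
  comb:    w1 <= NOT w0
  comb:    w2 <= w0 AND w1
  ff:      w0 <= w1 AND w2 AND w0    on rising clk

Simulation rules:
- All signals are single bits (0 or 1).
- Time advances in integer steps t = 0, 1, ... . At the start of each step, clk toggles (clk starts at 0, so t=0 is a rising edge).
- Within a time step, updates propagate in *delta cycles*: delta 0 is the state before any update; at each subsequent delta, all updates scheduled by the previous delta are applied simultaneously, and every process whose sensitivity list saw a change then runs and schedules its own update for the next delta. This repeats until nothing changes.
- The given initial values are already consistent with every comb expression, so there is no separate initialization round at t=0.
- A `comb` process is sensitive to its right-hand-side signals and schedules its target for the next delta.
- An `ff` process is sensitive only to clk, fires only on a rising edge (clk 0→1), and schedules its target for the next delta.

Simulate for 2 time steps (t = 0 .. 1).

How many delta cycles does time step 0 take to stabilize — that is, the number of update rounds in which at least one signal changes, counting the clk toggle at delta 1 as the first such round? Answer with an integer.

3

[bits: w1,w2,w0,clk]
t=0: Δ0=0010 Δ1=0011 Δ2=0001 Δ3=1001 | 3Δ
t=1: Δ0=1001 Δ1=1000 | 1Δ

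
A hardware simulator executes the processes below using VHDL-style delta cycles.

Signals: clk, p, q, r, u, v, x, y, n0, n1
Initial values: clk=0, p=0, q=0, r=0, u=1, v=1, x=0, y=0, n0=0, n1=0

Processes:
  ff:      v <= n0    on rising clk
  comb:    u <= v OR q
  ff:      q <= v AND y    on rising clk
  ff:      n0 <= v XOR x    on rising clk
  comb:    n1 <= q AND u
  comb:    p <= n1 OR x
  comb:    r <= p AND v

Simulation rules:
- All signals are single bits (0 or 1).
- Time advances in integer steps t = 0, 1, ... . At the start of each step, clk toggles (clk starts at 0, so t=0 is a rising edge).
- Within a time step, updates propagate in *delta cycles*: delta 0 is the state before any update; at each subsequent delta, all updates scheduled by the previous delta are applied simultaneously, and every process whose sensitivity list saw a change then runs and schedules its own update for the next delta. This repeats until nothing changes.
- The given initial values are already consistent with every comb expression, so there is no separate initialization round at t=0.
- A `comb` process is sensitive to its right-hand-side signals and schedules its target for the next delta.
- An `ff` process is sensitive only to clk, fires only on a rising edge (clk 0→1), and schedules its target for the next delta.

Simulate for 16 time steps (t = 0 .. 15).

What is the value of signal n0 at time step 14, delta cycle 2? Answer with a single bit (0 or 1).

0

[bits: v,clk,n1,u,p,q,n0,r,x,y]
t=0: Δ0=1001000000 Δ1=1101000000 Δ2=0101001000 Δ3=0100001000 | 3Δ
t=1: Δ0=0100001000 Δ1=0000001000 | 1Δ
t=2: Δ0=0000001000 Δ1=0100001000 Δ2=1100000000 Δ3=1101000000 | 3Δ
t=3: Δ0=1101000000 Δ1=1001000000 | 1Δ
t=4: Δ0=1001000000 Δ1=1101000000 Δ2=0101001000 Δ3=0100001000 | 3Δ
t=5: Δ0=0100001000 Δ1=0000001000 | 1Δ
t=6: Δ0=0000001000 Δ1=0100001000 Δ2=1100000000 Δ3=1101000000 | 3Δ
t=7: Δ0=1101000000 Δ1=1001000000 | 1Δ
t=8: Δ0=1001000000 Δ1=1101000000 Δ2=0101001000 Δ3=0100001000 | 3Δ
t=9: Δ0=0100001000 Δ1=0000001000 | 1Δ
t=10: Δ0=0000001000 Δ1=0100001000 Δ2=1100000000 Δ3=1101000000 | 3Δ
t=11: Δ0=1101000000 Δ1=1001000000 | 1Δ
t=12: Δ0=1001000000 Δ1=1101000000 Δ2=0101001000 Δ3=0100001000 | 3Δ
t=13: Δ0=0100001000 Δ1=0000001000 | 1Δ
t=14: Δ0=0000001000 Δ1=0100001000 Δ2=1100000000 Δ3=1101000000 | 3Δ
t=15: Δ0=1101000000 Δ1=1001000000 | 1Δ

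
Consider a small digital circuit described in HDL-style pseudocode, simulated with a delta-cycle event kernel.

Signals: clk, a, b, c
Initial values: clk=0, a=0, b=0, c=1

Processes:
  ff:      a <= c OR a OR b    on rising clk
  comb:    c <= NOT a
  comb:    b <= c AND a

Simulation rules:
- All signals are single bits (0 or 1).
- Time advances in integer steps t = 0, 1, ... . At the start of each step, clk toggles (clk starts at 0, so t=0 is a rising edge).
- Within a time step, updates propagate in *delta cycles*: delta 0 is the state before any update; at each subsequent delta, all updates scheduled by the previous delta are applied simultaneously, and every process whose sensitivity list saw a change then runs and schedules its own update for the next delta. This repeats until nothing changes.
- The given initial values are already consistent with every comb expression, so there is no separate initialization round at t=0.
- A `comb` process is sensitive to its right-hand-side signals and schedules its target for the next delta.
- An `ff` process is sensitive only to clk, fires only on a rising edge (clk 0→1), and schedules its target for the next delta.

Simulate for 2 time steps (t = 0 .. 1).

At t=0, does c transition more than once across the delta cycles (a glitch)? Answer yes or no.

no

[bits: a,b,c,clk]
t=0: Δ0=0010 Δ1=0011 Δ2=1011 Δ3=1101 Δ4=1001 | 4Δ
t=1: Δ0=1001 Δ1=1000 | 1Δ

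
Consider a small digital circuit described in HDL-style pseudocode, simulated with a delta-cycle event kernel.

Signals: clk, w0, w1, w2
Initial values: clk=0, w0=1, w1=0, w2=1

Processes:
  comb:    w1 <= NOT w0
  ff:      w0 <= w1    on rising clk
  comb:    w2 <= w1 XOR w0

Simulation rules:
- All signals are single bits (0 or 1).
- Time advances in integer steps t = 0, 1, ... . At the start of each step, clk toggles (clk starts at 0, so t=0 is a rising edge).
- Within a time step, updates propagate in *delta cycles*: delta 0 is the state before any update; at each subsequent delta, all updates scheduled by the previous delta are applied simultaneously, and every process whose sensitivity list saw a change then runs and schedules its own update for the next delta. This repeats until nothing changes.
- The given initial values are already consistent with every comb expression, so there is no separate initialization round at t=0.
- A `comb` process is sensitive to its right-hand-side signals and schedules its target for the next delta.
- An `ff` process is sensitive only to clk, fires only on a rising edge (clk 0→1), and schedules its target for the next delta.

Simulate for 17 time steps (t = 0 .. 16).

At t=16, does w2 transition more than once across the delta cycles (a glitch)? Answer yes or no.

t0.Δ0 w0=1 w1=0 clk=0 w2=1
t0.Δ1 w0=1 w1=0 clk=1 w2=1
t0.Δ2 w0=0 w1=0 clk=1 w2=1
t0.Δ3 w0=0 w1=1 clk=1 w2=0
t0.Δ4 w0=0 w1=1 clk=1 w2=1
t1.Δ0 w0=0 w1=1 clk=1 w2=1
t1.Δ1 w0=0 w1=1 clk=0 w2=1
t2.Δ0 w0=0 w1=1 clk=0 w2=1
t2.Δ1 w0=0 w1=1 clk=1 w2=1
t2.Δ2 w0=1 w1=1 clk=1 w2=1
t2.Δ3 w0=1 w1=0 clk=1 w2=0
t2.Δ4 w0=1 w1=0 clk=1 w2=1
t3.Δ0 w0=1 w1=0 clk=1 w2=1
t3.Δ1 w0=1 w1=0 clk=0 w2=1
t4.Δ0 w0=1 w1=0 clk=0 w2=1
t4.Δ1 w0=1 w1=0 clk=1 w2=1
t4.Δ2 w0=0 w1=0 clk=1 w2=1
t4.Δ3 w0=0 w1=1 clk=1 w2=0
t4.Δ4 w0=0 w1=1 clk=1 w2=1
t5.Δ0 w0=0 w1=1 clk=1 w2=1
t5.Δ1 w0=0 w1=1 clk=0 w2=1
t6.Δ0 w0=0 w1=1 clk=0 w2=1
t6.Δ1 w0=0 w1=1 clk=1 w2=1
t6.Δ2 w0=1 w1=1 clk=1 w2=1
t6.Δ3 w0=1 w1=0 clk=1 w2=0
t6.Δ4 w0=1 w1=0 clk=1 w2=1
t7.Δ0 w0=1 w1=0 clk=1 w2=1
t7.Δ1 w0=1 w1=0 clk=0 w2=1
t8.Δ0 w0=1 w1=0 clk=0 w2=1
t8.Δ1 w0=1 w1=0 clk=1 w2=1
t8.Δ2 w0=0 w1=0 clk=1 w2=1
t8.Δ3 w0=0 w1=1 clk=1 w2=0
t8.Δ4 w0=0 w1=1 clk=1 w2=1
t9.Δ0 w0=0 w1=1 clk=1 w2=1
t9.Δ1 w0=0 w1=1 clk=0 w2=1
t10.Δ0 w0=0 w1=1 clk=0 w2=1
t10.Δ1 w0=0 w1=1 clk=1 w2=1
t10.Δ2 w0=1 w1=1 clk=1 w2=1
t10.Δ3 w0=1 w1=0 clk=1 w2=0
t10.Δ4 w0=1 w1=0 clk=1 w2=1
t11.Δ0 w0=1 w1=0 clk=1 w2=1
t11.Δ1 w0=1 w1=0 clk=0 w2=1
t12.Δ0 w0=1 w1=0 clk=0 w2=1
t12.Δ1 w0=1 w1=0 clk=1 w2=1
t12.Δ2 w0=0 w1=0 clk=1 w2=1
t12.Δ3 w0=0 w1=1 clk=1 w2=0
t12.Δ4 w0=0 w1=1 clk=1 w2=1
t13.Δ0 w0=0 w1=1 clk=1 w2=1
t13.Δ1 w0=0 w1=1 clk=0 w2=1
t14.Δ0 w0=0 w1=1 clk=0 w2=1
t14.Δ1 w0=0 w1=1 clk=1 w2=1
t14.Δ2 w0=1 w1=1 clk=1 w2=1
t14.Δ3 w0=1 w1=0 clk=1 w2=0
t14.Δ4 w0=1 w1=0 clk=1 w2=1
t15.Δ0 w0=1 w1=0 clk=1 w2=1
t15.Δ1 w0=1 w1=0 clk=0 w2=1
t16.Δ0 w0=1 w1=0 clk=0 w2=1
t16.Δ1 w0=1 w1=0 clk=1 w2=1
t16.Δ2 w0=0 w1=0 clk=1 w2=1
t16.Δ3 w0=0 w1=1 clk=1 w2=0
t16.Δ4 w0=0 w1=1 clk=1 w2=1

yes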